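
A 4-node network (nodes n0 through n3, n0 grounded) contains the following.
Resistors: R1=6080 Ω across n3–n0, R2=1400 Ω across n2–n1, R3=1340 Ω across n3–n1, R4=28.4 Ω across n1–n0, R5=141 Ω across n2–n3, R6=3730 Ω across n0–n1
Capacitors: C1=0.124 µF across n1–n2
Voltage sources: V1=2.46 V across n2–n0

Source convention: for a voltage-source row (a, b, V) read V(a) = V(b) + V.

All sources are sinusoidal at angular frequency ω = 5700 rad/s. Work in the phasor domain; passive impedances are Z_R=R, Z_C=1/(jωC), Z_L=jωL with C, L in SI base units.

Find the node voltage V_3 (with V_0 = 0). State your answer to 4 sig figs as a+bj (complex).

Element admittances at ω=5700 rad/s:
  Y(R1) = 0.0001645+0.000j S between n3,n0
  Y(C1) = 0.000+0.0007068j S between n1,n2
  Y(R2) = 0.0007143+0.000j S between n2,n1
  Y(R3) = 0.0007463+0.000j S between n3,n1
  Y(R4) = 0.03521+0.000j S between n1,n0
  Y(R5) = 0.007092+0.000j S between n2,n3
  Y(R6) = 0.0002681+0.000j S between n0,n1
  V1: constraint V(n2)−V(n0) = 2.46
Assemble and solve the 4×4 MNA system:
  V(n1)=0.09265+0.04538j  V(n2)=2.460+0.000j  V(n3)=2.189+0.004232j
  i(V1)=-0.003647-0.001611j

2.189+0.004232j V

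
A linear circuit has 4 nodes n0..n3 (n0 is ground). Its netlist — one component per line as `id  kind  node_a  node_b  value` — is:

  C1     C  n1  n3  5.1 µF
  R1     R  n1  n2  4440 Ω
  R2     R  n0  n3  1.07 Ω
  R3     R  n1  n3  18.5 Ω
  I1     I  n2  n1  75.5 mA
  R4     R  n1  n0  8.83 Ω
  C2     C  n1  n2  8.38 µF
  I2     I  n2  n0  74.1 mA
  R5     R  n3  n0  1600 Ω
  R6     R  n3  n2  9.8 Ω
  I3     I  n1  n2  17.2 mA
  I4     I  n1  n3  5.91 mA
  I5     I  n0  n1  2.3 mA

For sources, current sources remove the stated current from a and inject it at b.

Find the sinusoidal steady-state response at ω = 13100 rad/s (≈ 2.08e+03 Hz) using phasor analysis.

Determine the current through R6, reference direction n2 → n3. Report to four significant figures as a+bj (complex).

Element admittances at ω=13100 rad/s:
  Y(C1) = 0.000+0.06681j S between n1,n3
  Y(R1) = 0.0002252+0.000j S between n1,n2
  Y(R2) = 0.9346+0.000j S between n0,n3
  Y(R3) = 0.05405+0.000j S between n1,n3
  I1: injects 0.0755 A into n1 (from n2)
  Y(R4) = 0.1133+0.000j S between n1,n0
  Y(C2) = 0.000+0.1098j S between n1,n2
  I2: injects 0.0741 A into n0 (from n2)
  Y(R5) = 0.0006250+0.000j S between n3,n0
  Y(R6) = 0.1020+0.000j S between n3,n2
  I3: injects 0.0172 A into n2 (from n1)
  I4: injects 0.00591 A into n3 (from n1)
  I5: injects 0.0023 A into n1 (from n0)
Assemble and solve the 3×3 MNA system:
  V(n1)=-0.2157-0.1976j  V(n2)=-0.6305+0.4687j  V(n3)=-0.05065+0.02393j

-0.05916+0.04538j A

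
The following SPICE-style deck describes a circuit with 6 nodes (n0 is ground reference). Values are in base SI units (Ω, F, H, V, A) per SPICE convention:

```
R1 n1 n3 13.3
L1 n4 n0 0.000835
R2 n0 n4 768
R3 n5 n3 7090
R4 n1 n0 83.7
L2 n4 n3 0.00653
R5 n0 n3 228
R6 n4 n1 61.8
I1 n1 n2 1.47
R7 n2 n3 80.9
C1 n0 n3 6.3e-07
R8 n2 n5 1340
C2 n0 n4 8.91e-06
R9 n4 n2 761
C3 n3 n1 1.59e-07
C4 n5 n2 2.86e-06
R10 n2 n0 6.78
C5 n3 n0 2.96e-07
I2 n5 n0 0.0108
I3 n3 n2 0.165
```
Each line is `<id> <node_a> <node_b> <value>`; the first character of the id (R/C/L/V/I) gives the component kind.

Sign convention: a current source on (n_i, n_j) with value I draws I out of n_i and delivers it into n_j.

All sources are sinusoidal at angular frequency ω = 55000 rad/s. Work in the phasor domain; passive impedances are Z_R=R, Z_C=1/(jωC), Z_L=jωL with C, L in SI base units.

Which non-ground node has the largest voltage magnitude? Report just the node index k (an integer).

1

Element admittances at ω=55000 rad/s:
  Y(R1) = 0.07519+0.000j S between n1,n3
  Y(L1) = 0.000-0.02177j S between n4,n0
  Y(R2) = 0.001302+0.000j S between n0,n4
  Y(R3) = 0.0001410+0.000j S between n5,n3
  Y(R4) = 0.01195+0.000j S between n1,n0
  Y(L2) = 0.000-0.002784j S between n4,n3
  Y(R5) = 0.004386+0.000j S between n0,n3
  Y(R6) = 0.01618+0.000j S between n4,n1
  I1: injects 1.47 A into n2 (from n1)
  Y(R7) = 0.01236+0.000j S between n2,n3
  Y(C1) = 0.000+0.03465j S between n0,n3
  Y(R8) = 0.0007463+0.000j S between n2,n5
  Y(C2) = 0.000+0.4900j S between n0,n4
  Y(R9) = 0.001314+0.000j S between n4,n2
  Y(C3) = 0.000+0.008745j S between n3,n1
  Y(C4) = 0.000+0.1573j S between n5,n2
  Y(R10) = 0.1475+0.000j S between n2,n0
  Y(C5) = 0.000+0.01628j S between n3,n0
  I2: injects 0.0108 A into n0 (from n5)
  I3: injects 0.165 A into n2 (from n3)
Assemble and solve the 5×5 MNA system:
  V(n1)=-22.55+11.46j  V(n2)=9.204+1.112j  V(n3)=-11.21+14.27j  V(n4)=0.4406+0.6904j  V(n5)=9.215+1.199j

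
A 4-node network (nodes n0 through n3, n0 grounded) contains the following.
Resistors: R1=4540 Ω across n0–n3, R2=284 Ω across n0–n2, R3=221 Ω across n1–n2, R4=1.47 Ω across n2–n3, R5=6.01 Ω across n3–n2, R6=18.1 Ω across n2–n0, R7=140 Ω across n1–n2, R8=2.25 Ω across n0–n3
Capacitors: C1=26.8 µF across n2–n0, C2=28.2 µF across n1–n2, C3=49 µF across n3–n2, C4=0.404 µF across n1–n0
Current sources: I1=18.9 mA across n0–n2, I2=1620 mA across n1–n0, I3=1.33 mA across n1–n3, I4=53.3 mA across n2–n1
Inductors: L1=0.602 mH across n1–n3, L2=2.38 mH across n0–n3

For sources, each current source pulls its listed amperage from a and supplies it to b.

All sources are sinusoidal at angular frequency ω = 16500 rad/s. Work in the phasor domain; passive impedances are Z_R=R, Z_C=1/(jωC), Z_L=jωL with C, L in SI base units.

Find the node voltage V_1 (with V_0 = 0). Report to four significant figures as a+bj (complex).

-1.763+6.595j V

Element admittances at ω=16500 rad/s:
  Y(R1) = 0.0002203+0.000j S between n0,n3
  Y(C1) = 0.000+0.4422j S between n2,n0
  I1: injects 0.0189 A into n2 (from n0)
  Y(R2) = 0.003521+0.000j S between n0,n2
  Y(C2) = 0.000+0.4653j S between n1,n2
  Y(R3) = 0.004525+0.000j S between n1,n2
  Y(L1) = 0.000-0.1007j S between n1,n3
  Y(R4) = 0.6803+0.000j S between n2,n3
  Y(L2) = 0.000-0.02546j S between n0,n3
  Y(R5) = 0.1664+0.000j S between n3,n2
  Y(R6) = 0.05525+0.000j S between n2,n0
  Y(R7) = 0.007143+0.000j S between n1,n2
  I2: injects 1.62 A into n0 (from n1)
  Y(R8) = 0.4444+0.000j S between n0,n3
  Y(C3) = 0.000+0.8085j S between n3,n2
  I3: injects 0.00133 A into n3 (from n1)
  Y(C4) = 0.000+0.006666j S between n1,n0
  I4: injects 0.0533 A into n1 (from n2)
Assemble and solve the 3×3 MNA system:
  V(n1)=-1.763+6.595j  V(n2)=-1.559+2.162j  V(n3)=-1.215+1.221j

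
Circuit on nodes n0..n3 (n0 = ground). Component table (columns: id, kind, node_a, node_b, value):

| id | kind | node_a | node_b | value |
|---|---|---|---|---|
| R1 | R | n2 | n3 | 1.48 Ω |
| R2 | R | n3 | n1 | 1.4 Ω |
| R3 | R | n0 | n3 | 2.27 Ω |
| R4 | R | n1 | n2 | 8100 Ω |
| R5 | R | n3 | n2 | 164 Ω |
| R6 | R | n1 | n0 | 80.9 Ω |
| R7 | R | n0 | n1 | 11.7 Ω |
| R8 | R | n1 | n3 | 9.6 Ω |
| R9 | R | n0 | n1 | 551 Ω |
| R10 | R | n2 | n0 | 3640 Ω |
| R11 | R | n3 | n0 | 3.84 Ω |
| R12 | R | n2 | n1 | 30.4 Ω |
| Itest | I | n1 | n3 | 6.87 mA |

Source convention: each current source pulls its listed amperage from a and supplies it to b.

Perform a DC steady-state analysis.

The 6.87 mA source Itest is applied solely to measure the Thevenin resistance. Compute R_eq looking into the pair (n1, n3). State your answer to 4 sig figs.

R_eq = 1.067 Ω

Element admittances at DC:
  Y(R1) = 0.6757 S between n2,n3
  Y(R2) = 0.7143 S between n3,n1
  Y(R3) = 0.4405 S between n0,n3
  Y(R4) = 0.0001235 S between n1,n2
  Y(R5) = 0.006098 S between n3,n2
  Y(R6) = 0.01236 S between n1,n0
  Y(R7) = 0.08547 S between n0,n1
  Y(R8) = 0.1042 S between n1,n3
  Y(R9) = 0.001815 S between n0,n1
  Y(R10) = 0.0002747 S between n2,n0
  Y(R11) = 0.2604 S between n3,n0
  Y(R12) = 0.03289 S between n2,n1
  Itest: injects 0.00687 A into n3 (from n1)
Assemble and solve the 3×3 MNA system:
  V(n1)=-0.006418  V(n2)=0.0005734  V(n3)=0.0009122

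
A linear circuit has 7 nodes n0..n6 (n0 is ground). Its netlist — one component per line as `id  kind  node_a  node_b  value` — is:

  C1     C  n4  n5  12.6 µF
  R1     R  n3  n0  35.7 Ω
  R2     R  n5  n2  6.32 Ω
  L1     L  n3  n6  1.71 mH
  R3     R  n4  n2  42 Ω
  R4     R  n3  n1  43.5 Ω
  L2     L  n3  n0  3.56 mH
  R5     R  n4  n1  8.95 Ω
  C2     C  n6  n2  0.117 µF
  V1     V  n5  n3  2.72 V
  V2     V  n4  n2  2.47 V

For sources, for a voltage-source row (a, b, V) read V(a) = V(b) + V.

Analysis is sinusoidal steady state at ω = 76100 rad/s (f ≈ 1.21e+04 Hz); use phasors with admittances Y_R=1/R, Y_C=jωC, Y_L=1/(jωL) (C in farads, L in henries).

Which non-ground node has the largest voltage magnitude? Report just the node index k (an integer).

Apply KCL at each of the 6 non-ground nodes and solve the resulting linear system.
Node n1: branches {R4, R5} → V_1 = 2.327-0.2974j
Node n2: branches {R2, R3, C2, V2} → V_2 = 0.3360-0.3586j
Node n3: branches {R1, L1, R4, L2, V1} → V_3 = 0.000+0.000j
Node n4: branches {C1, R3, R5, V2} → V_4 = 2.806-0.3586j
Node n5: branches {C1, R2, V1} → V_5 = 2.720+0.000j
Node n6: branches {L1, C2} → V_6 = 2.454-2.619j
Source currents: i(V1)=-0.03337+0.02569j, i(V2)=-0.4562-0.07560j

6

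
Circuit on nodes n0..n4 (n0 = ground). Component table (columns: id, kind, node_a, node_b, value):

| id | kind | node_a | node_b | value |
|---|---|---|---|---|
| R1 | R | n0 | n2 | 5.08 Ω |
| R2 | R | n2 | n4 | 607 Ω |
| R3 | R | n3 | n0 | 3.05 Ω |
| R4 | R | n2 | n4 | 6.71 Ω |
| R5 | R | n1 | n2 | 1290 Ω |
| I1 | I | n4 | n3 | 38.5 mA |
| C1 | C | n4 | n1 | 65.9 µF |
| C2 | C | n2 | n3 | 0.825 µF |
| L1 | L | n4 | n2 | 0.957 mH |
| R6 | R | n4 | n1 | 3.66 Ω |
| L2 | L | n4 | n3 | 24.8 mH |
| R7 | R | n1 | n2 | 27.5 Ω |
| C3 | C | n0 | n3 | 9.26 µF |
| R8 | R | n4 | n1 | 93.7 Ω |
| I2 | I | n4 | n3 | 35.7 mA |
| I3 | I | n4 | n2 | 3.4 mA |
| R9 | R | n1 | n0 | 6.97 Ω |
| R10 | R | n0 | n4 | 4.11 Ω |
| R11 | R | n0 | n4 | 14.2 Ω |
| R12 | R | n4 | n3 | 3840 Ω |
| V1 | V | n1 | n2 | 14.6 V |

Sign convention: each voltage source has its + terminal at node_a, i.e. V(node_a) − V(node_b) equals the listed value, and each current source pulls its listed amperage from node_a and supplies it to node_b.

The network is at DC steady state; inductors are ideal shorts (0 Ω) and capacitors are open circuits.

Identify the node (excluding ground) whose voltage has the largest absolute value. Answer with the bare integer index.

1

Apply KCL at each of the 4 non-ground nodes and solve the resulting linear system.
Node n1: branches {R5, C1, R6, R7, R8, R9, V1} → V_1 = 12.47
Node n2: branches {R1, R2, R4, R5, C2, L1, R7, I3, V1} → V_2 = -2.133
Node n3: branches {R3, I1, C2, L2, C3, I2, R12} → V_3 = -2.133
Node n4: branches {R2, R4, I1, C1, L1, R6, L2, R8, I2, I3, R10, R11, R12} → V_4 = -2.133
Source currents: i(L1)=5.510, i(L2)=-0.7736, i(V1)=-6.476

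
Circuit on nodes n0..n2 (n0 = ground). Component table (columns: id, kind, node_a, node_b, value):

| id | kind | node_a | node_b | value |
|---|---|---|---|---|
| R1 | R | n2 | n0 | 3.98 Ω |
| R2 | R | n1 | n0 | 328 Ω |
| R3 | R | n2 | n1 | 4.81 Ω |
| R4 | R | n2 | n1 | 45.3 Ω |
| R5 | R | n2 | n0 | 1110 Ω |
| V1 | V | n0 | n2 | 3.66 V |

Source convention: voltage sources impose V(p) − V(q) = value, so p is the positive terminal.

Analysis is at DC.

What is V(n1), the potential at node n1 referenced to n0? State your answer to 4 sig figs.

MNA unknowns: 2 node voltages V₁..V_2 plus 1 source current (V1)
R1: Y=0.2513 on G[2,0]
R2: Y=0.003049 on G[1,0]
R3: Y=0.2079 on G[2,1]
R4: Y=0.02208 on G[2,1]
R5: Y=0.0009009 on G[2,0]
V1: row V0−V2=3.66, i_V1 at 0,2
solve → V1=-3.612, V2=-3.660
aux → i_V1=-0.9339

-3.612 V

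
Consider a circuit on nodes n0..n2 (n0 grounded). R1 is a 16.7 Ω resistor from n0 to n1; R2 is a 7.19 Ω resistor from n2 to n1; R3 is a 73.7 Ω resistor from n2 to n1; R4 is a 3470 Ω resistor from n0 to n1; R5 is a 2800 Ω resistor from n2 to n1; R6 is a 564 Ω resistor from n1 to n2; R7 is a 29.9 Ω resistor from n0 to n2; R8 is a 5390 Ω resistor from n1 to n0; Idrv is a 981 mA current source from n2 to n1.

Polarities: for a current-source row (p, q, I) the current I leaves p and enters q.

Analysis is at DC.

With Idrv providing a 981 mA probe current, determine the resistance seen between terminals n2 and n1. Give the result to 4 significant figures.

R_eq = 5.672 Ω

MNA unknowns: 2 node voltages V₁..V_2
R1: Y=0.05988 on G[0,1]
R2: Y=0.1391 on G[2,1]
R3: Y=0.01357 on G[2,1]
R4: Y=0.0002882 on G[0,1]
R5: Y=0.0003571 on G[2,1]
R6: Y=0.001773 on G[1,2]
R7: Y=0.03344 on G[0,2]
R8: Y=0.0001855 on G[1,0]
Idrv: z[2]−=0.981, z[1]+=0.981
solve → V1=1.984, V2=-3.580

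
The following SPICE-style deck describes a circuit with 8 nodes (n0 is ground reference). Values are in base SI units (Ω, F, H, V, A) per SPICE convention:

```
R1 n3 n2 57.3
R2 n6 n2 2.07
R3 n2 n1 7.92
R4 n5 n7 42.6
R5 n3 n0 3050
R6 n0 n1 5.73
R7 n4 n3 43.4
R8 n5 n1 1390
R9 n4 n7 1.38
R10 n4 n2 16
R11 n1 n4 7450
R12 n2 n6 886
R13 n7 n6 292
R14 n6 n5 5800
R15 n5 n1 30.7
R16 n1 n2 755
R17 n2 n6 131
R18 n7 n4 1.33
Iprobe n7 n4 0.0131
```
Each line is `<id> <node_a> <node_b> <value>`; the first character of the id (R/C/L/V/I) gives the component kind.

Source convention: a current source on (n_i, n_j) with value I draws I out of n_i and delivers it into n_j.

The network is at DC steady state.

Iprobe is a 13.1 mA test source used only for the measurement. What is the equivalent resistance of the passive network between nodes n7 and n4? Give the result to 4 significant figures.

MNA unknowns: 7 node voltages V₁..V_7
R1: Y=0.01745 on G[3,2]
R2: Y=0.4831 on G[6,2]
R3: Y=0.1263 on G[2,1]
R4: Y=0.02347 on G[5,7]
R5: Y=0.0003279 on G[3,0]
R6: Y=0.1745 on G[0,1]
R7: Y=0.02304 on G[4,3]
R8: Y=0.0007194 on G[5,1]
R9: Y=0.7246 on G[4,7]
R10: Y=0.06250 on G[4,2]
R11: Y=0.0001342 on G[1,4]
R12: Y=0.001129 on G[2,6]
R13: Y=0.003425 on G[7,6]
R14: Y=0.0001724 on G[6,5]
R15: Y=0.03257 on G[5,1]
R16: Y=0.001325 on G[1,2]
R17: Y=0.007634 on G[2,6]
R18: Y=0.7519 on G[7,4]
Iprobe: z[7]−=0.0131, z[4]+=0.0131
solve → V1=-2.959e-06, V2=0.0006921, V3=0.001575, V4=0.002266, V5=-0.002691, V6=0.0006410, V7=-0.006528

R_eq = 0.6713 Ω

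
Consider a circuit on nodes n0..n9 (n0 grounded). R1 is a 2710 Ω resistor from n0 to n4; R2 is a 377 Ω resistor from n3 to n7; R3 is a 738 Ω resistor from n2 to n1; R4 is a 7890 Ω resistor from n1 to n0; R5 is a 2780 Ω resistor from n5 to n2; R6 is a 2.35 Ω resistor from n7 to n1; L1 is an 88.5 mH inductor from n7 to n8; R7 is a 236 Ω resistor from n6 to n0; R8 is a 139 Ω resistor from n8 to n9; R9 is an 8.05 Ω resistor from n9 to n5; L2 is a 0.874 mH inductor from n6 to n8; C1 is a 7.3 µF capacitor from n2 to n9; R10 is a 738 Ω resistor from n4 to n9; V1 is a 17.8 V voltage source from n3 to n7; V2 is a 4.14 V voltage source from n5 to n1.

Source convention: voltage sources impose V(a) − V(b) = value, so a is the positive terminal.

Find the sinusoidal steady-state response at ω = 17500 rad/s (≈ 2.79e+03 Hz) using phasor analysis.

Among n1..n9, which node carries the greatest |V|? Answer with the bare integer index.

3

Apply KCL at each of the 9 non-ground nodes and solve the resulting linear system.
Node n1: branches {R3, R4, R6, V2} → V_1 = -3.895-0.3231j
Node n2: branches {R3, R5, C1} → V_2 = 0.1940-0.2603j
Node n3: branches {R2, V1} → V_3 = 13.91-0.3292j
Node n4: branches {R1, R10} → V_4 = 0.1531-0.2386j
Node n5: branches {R5, R9, V2} → V_5 = 0.2452-0.3231j
Node n6: branches {R7, L2} → V_6 = 0.1032+0.03044j
Node n7: branches {R2, R6, L1, V1} → V_7 = -3.894-0.3292j
Node n8: branches {L1, R8, L2} → V_8 = 0.1012+0.03713j
Node n9: branches {R8, R9, C1, R10} → V_9 = 0.1948-0.3035j
Source currents: i(V1)=-0.04721+0.000j, i(V2)=-0.006271+0.002454j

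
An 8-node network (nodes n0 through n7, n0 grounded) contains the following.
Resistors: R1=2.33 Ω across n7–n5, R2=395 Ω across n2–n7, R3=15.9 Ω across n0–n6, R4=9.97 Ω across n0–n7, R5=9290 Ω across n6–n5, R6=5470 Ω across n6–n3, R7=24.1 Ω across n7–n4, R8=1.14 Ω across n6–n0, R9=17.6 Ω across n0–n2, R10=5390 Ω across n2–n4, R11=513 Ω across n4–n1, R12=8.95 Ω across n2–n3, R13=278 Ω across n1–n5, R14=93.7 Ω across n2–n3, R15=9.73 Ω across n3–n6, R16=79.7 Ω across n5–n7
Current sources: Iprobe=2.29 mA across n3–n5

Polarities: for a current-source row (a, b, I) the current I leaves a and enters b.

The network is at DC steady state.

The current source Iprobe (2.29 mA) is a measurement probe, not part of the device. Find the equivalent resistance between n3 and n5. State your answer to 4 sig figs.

R_eq = 19.22 Ω

MNA unknowns: 7 node voltages V₁..V_7
R1: Y=0.4292 on G[7,5]
R2: Y=0.002532 on G[2,7]
R3: Y=0.06289 on G[0,6]
R4: Y=0.1003 on G[0,7]
R5: Y=0.0001076 on G[6,5]
R6: Y=0.0001828 on G[6,3]
R7: Y=0.04149 on G[7,4]
R8: Y=0.8772 on G[6,0]
R9: Y=0.05682 on G[0,2]
R10: Y=0.0001855 on G[2,4]
R11: Y=0.001949 on G[4,1]
R12: Y=0.1117 on G[2,3]
R13: Y=0.003597 on G[1,5]
R14: Y=0.01067 on G[2,3]
R15: Y=0.1028 on G[3,6]
R16: Y=0.01255 on G[5,7]
Iprobe: z[3]−=0.00229, z[5]+=0.00229
solve → V1=0.02526, V2=-0.01107, V3=-0.01693, V4=0.02192, V5=0.02707, V6=-0.001669, V7=0.02191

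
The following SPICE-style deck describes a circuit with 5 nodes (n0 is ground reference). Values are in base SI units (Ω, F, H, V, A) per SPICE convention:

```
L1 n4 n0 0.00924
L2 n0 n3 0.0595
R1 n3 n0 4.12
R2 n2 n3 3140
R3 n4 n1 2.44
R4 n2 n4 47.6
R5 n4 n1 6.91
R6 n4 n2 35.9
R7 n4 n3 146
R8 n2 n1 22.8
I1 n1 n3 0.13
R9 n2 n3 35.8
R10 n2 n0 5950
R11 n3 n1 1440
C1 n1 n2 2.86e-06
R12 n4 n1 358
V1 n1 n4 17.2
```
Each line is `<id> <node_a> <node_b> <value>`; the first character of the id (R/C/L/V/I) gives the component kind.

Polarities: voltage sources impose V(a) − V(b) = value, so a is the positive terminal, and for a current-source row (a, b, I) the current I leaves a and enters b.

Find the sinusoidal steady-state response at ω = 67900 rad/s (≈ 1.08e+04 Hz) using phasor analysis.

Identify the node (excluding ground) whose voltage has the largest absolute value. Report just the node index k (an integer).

4

Element admittances at ω=67900 rad/s:
  Y(L1) = 0.000-0.001594j S between n4,n0
  Y(L2) = 0.000-0.0002475j S between n0,n3
  Y(R1) = 0.2427+0.000j S between n3,n0
  Y(R2) = 0.0003185+0.000j S between n2,n3
  Y(R3) = 0.4098+0.000j S between n4,n1
  Y(R4) = 0.02101+0.000j S between n2,n4
  Y(R5) = 0.1447+0.000j S between n4,n1
  Y(R6) = 0.02786+0.000j S between n4,n2
  Y(R7) = 0.006849+0.000j S between n4,n3
  Y(R8) = 0.04386+0.000j S between n2,n1
  I1: injects 0.13 A into n3 (from n1)
  Y(R9) = 0.02793+0.000j S between n2,n3
  Y(R10) = 0.0001681+0.000j S between n2,n0
  Y(R11) = 0.0006944+0.000j S between n3,n1
  Y(C1) = 0.000+0.1942j S between n1,n2
  Y(R12) = 0.002793+0.000j S between n4,n1
  V1: constraint V(n1)−V(n4) = 17.2
Assemble and solve the 5×5 MNA system:
  V(n1)=1.149-3.551j  V(n2)=-0.5050-0.09028j  V(n3)=0.02377-0.1053j  V(n4)=-16.05-3.551j
  i(V1)=-10.46-0.1671j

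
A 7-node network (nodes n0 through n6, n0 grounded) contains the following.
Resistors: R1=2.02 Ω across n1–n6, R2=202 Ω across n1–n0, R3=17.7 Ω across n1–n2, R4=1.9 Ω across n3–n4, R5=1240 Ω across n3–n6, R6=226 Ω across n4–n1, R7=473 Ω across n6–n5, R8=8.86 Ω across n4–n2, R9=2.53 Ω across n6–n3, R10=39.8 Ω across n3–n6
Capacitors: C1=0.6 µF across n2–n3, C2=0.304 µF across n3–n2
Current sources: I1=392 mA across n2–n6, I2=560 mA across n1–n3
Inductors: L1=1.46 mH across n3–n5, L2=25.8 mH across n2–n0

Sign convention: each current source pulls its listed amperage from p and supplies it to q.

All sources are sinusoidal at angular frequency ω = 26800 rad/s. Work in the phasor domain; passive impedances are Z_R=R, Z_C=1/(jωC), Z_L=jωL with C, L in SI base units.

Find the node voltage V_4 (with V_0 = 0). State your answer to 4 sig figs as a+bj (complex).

1.258-0.4276j V

Apply KCL at each of the 6 non-ground nodes and solve the resulting linear system.
Node n1: branches {R1, R2, R3, R6, I2} → V_1 = -0.008761-0.4089j
Node n2: branches {R3, C1, C2, I1, R8, L2} → V_2 = -1.400+0.02999j
Node n3: branches {R4, C1, R5, C2, L1, R9, R10, I2} → V_3 = 1.839-0.5258j
Node n4: branches {R4, R6, R8} → V_4 = 1.258-0.4276j
Node n5: branches {R7, L1} → V_5 = 1.830-0.5722j
Node n6: branches {R1, R5, I1, R7, R9, R10} → V_6 = 1.270-0.4629j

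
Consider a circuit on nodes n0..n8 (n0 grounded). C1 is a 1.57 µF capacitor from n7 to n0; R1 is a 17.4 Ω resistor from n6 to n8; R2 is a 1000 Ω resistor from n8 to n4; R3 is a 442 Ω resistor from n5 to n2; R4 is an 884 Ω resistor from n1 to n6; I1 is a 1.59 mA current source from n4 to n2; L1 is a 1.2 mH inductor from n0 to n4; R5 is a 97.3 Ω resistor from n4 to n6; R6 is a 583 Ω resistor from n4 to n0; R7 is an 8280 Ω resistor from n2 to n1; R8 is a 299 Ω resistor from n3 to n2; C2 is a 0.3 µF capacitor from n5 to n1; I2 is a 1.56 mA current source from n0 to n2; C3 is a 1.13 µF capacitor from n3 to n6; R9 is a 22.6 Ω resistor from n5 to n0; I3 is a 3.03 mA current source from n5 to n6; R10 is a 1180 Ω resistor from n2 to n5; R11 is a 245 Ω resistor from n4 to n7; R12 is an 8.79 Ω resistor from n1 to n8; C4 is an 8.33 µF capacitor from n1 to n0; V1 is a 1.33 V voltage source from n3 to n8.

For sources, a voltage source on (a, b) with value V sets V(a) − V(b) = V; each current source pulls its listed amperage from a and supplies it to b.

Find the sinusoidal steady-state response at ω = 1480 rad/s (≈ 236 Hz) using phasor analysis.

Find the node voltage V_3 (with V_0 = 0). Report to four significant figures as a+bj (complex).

1.402-0.09857j V

Apply KCL at each of the 8 non-ground nodes and solve the resulting linear system.
Node n1: branches {R4, R7, C2, R12, C4} → V_1 = 0.06220-0.1049j
Node n2: branches {R3, I1, R7, R8, I2, R10} → V_2 = 1.201-0.05352j
Node n3: branches {R8, C3, V1} → V_3 = 1.402-0.09857j
Node n4: branches {R2, I1, L1, R5, R6, R11} → V_4 = 0.001120-0.0007793j
Node n5: branches {R3, C2, R9, I3, R10} → V_5 = 0.01584-0.003080j
Node n6: branches {R1, R4, R5, C3, I3} → V_6 = 0.1066-0.05262j
Node n7: branches {C1, R11} → V_7 = 0.0005106-0.001070j
Node n8: branches {R1, R2, R12, V1} → V_8 = 0.07232-0.09857j
Source currents: i(V1)=-0.0007501-0.002016j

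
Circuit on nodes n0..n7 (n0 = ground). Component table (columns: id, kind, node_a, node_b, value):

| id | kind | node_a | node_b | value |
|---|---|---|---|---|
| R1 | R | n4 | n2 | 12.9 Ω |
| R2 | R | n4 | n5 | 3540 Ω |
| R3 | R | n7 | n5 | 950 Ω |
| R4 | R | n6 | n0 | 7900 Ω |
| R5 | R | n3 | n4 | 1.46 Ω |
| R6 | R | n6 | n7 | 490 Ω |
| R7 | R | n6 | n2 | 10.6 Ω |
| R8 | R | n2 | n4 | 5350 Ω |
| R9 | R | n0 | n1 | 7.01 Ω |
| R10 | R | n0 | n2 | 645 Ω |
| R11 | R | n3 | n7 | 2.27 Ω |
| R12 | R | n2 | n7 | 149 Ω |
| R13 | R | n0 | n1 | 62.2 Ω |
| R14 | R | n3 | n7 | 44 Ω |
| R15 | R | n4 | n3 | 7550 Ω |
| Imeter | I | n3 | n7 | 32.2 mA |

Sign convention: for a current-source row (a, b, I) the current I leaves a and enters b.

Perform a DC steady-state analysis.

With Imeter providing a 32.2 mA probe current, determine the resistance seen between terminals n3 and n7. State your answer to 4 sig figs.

R_eq = 2.122 Ω

Apply KCL at each of the 7 non-ground nodes and solve the resulting linear system.
Node n1: branches {R9, R13} → V_1 = 0.000
Node n2: branches {R1, R7, R8, R10, R12} → V_2 = -9.695e-05
Node n3: branches {R5, R11, R14, R15, Imeter} → V_3 = -0.007698
Node n4: branches {R1, R2, R5, R8, R15} → V_4 = -0.006904
Node n5: branches {R2, R3} → V_5 = 0.04635
Node n6: branches {R4, R6, R7} → V_6 = 0.001187
Node n7: branches {R3, R6, R11, R12, R14, Imeter} → V_7 = 0.06064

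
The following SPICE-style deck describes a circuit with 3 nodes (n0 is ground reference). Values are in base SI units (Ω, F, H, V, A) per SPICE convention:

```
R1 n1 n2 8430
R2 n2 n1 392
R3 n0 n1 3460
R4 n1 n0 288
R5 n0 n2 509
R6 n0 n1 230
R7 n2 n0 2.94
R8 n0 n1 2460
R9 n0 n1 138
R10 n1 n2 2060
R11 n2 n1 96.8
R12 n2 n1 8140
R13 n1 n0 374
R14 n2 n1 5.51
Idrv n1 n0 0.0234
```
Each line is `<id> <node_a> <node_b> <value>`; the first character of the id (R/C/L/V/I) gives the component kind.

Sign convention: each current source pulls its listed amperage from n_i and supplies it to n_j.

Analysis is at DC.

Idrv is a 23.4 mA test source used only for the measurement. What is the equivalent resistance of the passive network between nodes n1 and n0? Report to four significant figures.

R_eq = 7.009 Ω

Apply KCL at each of the 2 non-ground nodes and solve the resulting linear system.
Node n1: branches {R1, R2, R3, R4, R6, R8, R9, R10, R11, R12, R13, R14, Idrv} → V_1 = -0.1640
Node n2: branches {R1, R2, R5, R7, R10, R11, R12, R14} → V_2 = -0.05956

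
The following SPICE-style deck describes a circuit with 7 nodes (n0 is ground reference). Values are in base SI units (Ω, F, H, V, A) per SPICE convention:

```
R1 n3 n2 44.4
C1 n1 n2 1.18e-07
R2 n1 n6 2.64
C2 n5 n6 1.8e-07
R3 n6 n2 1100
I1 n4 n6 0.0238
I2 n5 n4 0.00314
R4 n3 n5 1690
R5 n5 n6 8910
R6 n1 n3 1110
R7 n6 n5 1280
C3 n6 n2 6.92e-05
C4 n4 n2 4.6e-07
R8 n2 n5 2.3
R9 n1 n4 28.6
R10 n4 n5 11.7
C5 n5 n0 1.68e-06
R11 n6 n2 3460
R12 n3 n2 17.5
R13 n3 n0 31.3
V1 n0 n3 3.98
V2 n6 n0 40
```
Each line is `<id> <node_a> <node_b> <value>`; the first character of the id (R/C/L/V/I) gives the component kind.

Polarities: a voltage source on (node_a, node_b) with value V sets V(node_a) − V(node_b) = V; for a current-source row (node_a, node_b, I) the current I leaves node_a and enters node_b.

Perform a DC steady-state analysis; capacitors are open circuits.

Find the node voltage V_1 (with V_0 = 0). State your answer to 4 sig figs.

Element admittances at DC:
  Y(R1) = 0.02252 S between n3,n2
  Y(C1) = 0.000 S between n1,n2
  Y(R2) = 0.3788 S between n1,n6
  Y(C2) = 0.000 S between n5,n6
  Y(R3) = 0.0009091 S between n6,n2
  I1: injects 0.0238 A into n6 (from n4)
  I2: injects 0.00314 A into n4 (from n5)
  Y(R4) = 0.0005917 S between n3,n5
  Y(R5) = 0.0001122 S between n5,n6
  Y(R6) = 0.0009009 S between n1,n3
  Y(R7) = 0.0007813 S between n6,n5
  Y(C3) = 0.000 S between n6,n2
  Y(C4) = 0.000 S between n4,n2
  Y(R8) = 0.4348 S between n2,n5
  Y(R9) = 0.03497 S between n1,n4
  Y(R10) = 0.08547 S between n4,n5
  Y(C5) = 0.000 S between n5,n0
  Y(R11) = 0.0002890 S between n6,n2
  Y(R12) = 0.05714 S between n3,n2
  Y(R13) = 0.03195 S between n3,n0
  V1: constraint V(n0)−V(n3) = 3.98
  V2: constraint V(n6)−V(n0) = 40
Assemble and solve the 8×8 MNA system:
  V(n1)=37.91  V(n2)=5.986  V(n3)=-3.980  V(n4)=16.31  V(n5)=7.719  V(n6)=40.00
  i(V1)=-0.9658  i(V2)=-0.8386

37.91 V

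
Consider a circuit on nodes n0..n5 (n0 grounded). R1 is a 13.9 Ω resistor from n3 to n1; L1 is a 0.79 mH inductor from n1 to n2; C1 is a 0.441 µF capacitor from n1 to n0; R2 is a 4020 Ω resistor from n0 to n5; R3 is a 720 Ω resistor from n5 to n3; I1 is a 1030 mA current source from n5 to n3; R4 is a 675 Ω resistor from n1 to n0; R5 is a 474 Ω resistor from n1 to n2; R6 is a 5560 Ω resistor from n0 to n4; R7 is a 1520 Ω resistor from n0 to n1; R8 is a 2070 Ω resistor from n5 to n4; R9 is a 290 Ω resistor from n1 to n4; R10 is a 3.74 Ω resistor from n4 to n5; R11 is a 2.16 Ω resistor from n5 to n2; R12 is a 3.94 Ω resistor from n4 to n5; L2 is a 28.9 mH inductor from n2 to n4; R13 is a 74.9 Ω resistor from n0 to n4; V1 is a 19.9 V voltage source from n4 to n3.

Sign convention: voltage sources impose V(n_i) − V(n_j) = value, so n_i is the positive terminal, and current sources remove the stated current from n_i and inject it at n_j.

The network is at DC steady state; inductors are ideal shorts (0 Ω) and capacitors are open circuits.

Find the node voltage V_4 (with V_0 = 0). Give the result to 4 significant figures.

0.01676 V

Apply KCL at each of the 5 non-ground nodes and solve the resulting linear system.
Node n1: branches {R1, L1, C1, R4, R5, R7, R9} → V_1 = 0.01676
Node n2: branches {L1, R5, R11, L2} → V_2 = 0.01676
Node n3: branches {R1, R3, I1, V1} → V_3 = -19.88
Node n4: branches {R6, R8, R9, R10, R12, L2, R13, V1} → V_4 = 0.01676
Node n5: branches {R2, R3, I1, R8, R10, R11, R12} → V_5 = -1.056
Source currents: i(L1)=-1.432, i(L2)=-1.928, i(V1)=-2.488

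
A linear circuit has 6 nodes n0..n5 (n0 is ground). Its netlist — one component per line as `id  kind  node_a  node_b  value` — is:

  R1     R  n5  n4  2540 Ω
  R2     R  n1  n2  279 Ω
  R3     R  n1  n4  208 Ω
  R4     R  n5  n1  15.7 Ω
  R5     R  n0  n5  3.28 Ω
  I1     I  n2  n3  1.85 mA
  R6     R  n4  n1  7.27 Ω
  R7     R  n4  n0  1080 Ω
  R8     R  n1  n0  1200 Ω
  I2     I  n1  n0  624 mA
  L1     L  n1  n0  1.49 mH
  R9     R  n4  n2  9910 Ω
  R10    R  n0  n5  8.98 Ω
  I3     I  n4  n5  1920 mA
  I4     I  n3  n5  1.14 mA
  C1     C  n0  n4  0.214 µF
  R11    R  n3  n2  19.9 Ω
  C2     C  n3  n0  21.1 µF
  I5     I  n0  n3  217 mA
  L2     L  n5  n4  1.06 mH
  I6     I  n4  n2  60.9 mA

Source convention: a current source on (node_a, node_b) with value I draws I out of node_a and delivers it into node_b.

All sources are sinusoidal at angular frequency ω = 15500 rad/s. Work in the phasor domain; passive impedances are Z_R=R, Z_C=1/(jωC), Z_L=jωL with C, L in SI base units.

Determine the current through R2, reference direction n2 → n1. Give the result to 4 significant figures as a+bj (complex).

Element admittances at ω=15500 rad/s:
  Y(R1) = 0.0003937+0.000j S between n5,n4
  Y(R2) = 0.003584+0.000j S between n1,n2
  Y(R3) = 0.004808+0.000j S between n1,n4
  Y(R4) = 0.06369+0.000j S between n5,n1
  Y(R5) = 0.3049+0.000j S between n0,n5
  I1: injects 0.00185 A into n3 (from n2)
  Y(R6) = 0.1376+0.000j S between n4,n1
  Y(R7) = 0.0009259+0.000j S between n4,n0
  Y(R8) = 0.0008333+0.000j S between n1,n0
  I2: injects 0.624 A into n0 (from n1)
  Y(L1) = 0.000-0.04330j S between n1,n0
  Y(R9) = 0.0001009+0.000j S between n4,n2
  Y(R10) = 0.1114+0.000j S between n0,n5
  I3: injects 1.92 A into n5 (from n4)
  I4: injects 0.00114 A into n5 (from n3)
  Y(C1) = 0.000+0.003317j S between n0,n4
  Y(R11) = 0.05025+0.000j S between n3,n2
  Y(C2) = 0.000+0.3271j S between n3,n0
  I5: injects 0.217 A into n3 (from n0)
  Y(L2) = 0.000-0.06086j S between n5,n4
  I6: injects 0.0609 A into n2 (from n4)
Assemble and solve the 5×5 MNA system:
  V(n1)=-8.562-17.11j  V(n2)=0.3390-1.873j  V(n3)=-0.1734-0.7444j  V(n4)=-13.53-22.40j  V(n5)=0.08627-0.5626j

0.03190+0.05463j A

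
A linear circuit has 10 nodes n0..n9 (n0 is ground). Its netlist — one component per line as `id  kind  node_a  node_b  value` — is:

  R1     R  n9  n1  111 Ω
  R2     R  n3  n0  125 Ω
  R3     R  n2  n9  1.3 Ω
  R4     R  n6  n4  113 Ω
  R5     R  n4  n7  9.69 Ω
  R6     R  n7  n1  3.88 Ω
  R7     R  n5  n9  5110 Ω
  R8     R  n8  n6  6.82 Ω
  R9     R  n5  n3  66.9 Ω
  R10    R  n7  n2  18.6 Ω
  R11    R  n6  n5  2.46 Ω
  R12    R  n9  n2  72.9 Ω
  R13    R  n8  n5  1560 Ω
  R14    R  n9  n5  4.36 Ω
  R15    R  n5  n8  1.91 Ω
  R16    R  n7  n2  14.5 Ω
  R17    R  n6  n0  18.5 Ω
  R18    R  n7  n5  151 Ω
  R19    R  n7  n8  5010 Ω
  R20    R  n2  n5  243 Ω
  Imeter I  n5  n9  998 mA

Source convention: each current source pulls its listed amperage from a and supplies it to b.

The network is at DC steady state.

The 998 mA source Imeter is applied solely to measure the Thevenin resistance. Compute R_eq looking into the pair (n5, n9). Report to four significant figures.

R_eq = 4.054 Ω

MNA unknowns: 9 node voltages V₁..V_9
R1: Y=0.009009 on G[9,1]
R2: Y=0.008000 on G[3,0]
R3: Y=0.7692 on G[2,9]
R4: Y=0.008850 on G[6,4]
R5: Y=0.1032 on G[4,7]
R6: Y=0.2577 on G[7,1]
R7: Y=0.0001957 on G[5,9]
R8: Y=0.1466 on G[8,6]
R9: Y=0.01495 on G[5,3]
R10: Y=0.05376 on G[7,2]
R11: Y=0.4065 on G[6,5]
R12: Y=0.01372 on G[9,2]
R13: Y=0.0006410 on G[8,5]
R14: Y=0.2294 on G[9,5]
R15: Y=0.5236 on G[5,8]
R16: Y=0.06897 on G[7,2]
R17: Y=0.05405 on G[6,0]
R18: Y=0.006623 on G[7,5]
R19: Y=0.0001996 on G[7,8]
R20: Y=0.004115 on G[2,5]
Imeter: z[5]−=0.998, z[9]+=0.998
solve → V1=3.532, V2=3.913, V3=-0.03251, V4=3.238, V5=-0.04990, V6=0.004811, V7=3.516, V8=-0.03689, V9=3.996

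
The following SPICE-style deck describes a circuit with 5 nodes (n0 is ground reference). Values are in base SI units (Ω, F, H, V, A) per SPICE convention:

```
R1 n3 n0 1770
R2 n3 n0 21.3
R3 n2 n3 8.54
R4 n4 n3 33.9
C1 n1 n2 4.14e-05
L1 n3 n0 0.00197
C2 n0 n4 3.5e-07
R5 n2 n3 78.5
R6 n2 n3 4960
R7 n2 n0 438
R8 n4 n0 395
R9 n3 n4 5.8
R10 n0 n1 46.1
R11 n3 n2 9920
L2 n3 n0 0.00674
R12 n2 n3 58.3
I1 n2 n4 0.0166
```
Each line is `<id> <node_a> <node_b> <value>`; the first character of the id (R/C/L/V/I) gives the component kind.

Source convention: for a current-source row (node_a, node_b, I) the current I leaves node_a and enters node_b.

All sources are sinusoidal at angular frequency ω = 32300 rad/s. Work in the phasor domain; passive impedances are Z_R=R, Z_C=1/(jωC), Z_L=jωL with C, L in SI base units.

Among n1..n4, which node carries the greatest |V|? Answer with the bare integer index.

Apply KCL at each of the 4 non-ground nodes and solve the resulting linear system.
Node n1: branches {C1, R10} → V_1 = -0.07092-0.008271j
Node n2: branches {R3, C1, R5, R6, R7, R11, R12, I1} → V_2 = -0.07105-0.007120j
Node n3: branches {R1, R2, R3, R4, L1, R5, R6, R9, R11, L2, R12} → V_3 = 0.03010-0.008449j
Node n4: branches {R4, C2, R8, R9, I1} → V_4 = 0.1101-0.01443j

4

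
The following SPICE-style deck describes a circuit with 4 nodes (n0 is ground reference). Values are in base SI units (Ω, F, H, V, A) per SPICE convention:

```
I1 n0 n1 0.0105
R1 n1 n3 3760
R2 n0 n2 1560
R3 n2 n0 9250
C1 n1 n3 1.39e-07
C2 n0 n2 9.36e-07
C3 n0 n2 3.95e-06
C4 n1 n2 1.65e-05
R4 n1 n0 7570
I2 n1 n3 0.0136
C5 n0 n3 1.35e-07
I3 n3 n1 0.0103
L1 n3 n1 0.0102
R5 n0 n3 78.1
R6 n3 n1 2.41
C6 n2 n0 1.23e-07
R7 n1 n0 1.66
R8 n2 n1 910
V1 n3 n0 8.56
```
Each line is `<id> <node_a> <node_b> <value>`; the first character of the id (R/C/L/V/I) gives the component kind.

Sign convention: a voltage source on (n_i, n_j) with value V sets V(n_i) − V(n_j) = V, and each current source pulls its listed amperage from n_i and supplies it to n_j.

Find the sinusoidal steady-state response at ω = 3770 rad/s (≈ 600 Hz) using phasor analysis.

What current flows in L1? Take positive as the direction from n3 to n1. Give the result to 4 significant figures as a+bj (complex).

0.004588-0.1316j A

Apply KCL at each of the 3 non-ground nodes and solve the resulting linear system.
Node n1: branches {I1, R1, C1, C4, R4, I2, I3, L1, R6, R7, R8} → V_1 = 3.499-0.1764j
Node n2: branches {R2, R3, C2, C3, C4, C6, R8} → V_2 = 2.685-0.1216j
Node n3: branches {R1, C1, I2, C5, I3, L1, R5, R6, V1} → V_3 = 8.560+0.000j
Source currents: i(V1)=-2.212+0.05134j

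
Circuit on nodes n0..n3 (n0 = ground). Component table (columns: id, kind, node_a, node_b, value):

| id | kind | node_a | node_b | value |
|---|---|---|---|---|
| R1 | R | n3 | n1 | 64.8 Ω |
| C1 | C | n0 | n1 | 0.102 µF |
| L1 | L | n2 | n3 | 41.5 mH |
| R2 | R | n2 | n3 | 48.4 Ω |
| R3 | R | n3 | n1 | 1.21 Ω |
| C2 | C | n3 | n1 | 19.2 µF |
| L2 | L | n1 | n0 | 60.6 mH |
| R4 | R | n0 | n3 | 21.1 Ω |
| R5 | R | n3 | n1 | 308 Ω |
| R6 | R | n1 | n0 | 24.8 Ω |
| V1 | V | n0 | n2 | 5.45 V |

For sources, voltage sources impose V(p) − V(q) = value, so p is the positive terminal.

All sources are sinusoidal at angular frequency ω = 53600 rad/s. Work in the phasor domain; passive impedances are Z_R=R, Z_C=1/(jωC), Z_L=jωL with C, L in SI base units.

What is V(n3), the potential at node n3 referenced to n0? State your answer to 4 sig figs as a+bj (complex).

Apply KCL at each of the 3 non-ground nodes and solve the resulting linear system.
Node n1: branches {R1, C1, R3, C2, L2, R5, R6} → V_1 = -1.023+0.05279j
Node n2: branches {L1, R2, V1} → V_2 = -5.450+0.000j
Node n3: branches {R1, L1, R2, R3, C2, R4, R5} → V_3 = -1.045+0.07539j
Source currents: i(V1)=-0.09105+0.0004227j

-1.045+0.07539j V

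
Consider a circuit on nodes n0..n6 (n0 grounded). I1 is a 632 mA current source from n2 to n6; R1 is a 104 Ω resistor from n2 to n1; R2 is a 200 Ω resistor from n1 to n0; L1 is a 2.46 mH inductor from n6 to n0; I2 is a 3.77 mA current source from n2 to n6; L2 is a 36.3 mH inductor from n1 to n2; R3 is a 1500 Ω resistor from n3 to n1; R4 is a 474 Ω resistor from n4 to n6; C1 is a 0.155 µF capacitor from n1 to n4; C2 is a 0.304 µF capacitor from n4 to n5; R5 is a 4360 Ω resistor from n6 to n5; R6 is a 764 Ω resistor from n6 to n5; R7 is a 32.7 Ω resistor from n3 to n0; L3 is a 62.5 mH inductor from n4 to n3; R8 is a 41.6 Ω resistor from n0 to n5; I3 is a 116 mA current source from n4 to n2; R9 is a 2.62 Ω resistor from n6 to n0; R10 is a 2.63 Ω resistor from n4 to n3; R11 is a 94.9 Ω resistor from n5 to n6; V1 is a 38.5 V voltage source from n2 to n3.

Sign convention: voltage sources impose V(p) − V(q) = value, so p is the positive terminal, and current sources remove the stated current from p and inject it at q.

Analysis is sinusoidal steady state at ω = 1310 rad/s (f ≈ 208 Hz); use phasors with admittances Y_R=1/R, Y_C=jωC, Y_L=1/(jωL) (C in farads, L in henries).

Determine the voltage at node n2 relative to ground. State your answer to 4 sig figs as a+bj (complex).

MNA unknowns: 6 node voltages V₁..V_6 plus 1 source current (V1)
I1: z[2]−=0.632, z[6]+=0.632
R1: Y=0.009615+0.000j on G[2,1]
R2: Y=0.005000+0.000j on G[1,0]
L1: Y=0.000-0.3103j on G[6,0]
I2: z[2]−=0.00377, z[6]+=0.00377
L2: Y=0.000-0.02103j on G[1,2]
R3: Y=0.0006667+0.000j on G[3,1]
R4: Y=0.002110+0.000j on G[4,6]
C1: Y=0.000+0.0002031j on G[1,4]
C2: Y=0.000+0.0003982j on G[4,5]
R5: Y=0.0002294+0.000j on G[6,5]
R6: Y=0.001309+0.000j on G[6,5]
R7: Y=0.03058+0.000j on G[3,0]
L3: Y=0.000-0.01221j on G[4,3]
R8: Y=0.02404+0.000j on G[0,5]
I3: z[4]−=0.116, z[2]+=0.116
R9: Y=0.3817+0.000j on G[6,0]
R10: Y=0.3802+0.000j on G[4,3]
R11: Y=0.01054+0.000j on G[5,6]
V1: row V2−V3=38.5, i_V1 at 2,3
solve → V1=14.72-2.939j, V2=16.88+0.7636j, V3=-21.62+0.7636j, V4=-21.80+0.8001j, V5=0.3010+0.0005844j, V6=0.9264+0.7305j
aux → i_V1=-0.6184+0.009750j

16.88+0.7636j V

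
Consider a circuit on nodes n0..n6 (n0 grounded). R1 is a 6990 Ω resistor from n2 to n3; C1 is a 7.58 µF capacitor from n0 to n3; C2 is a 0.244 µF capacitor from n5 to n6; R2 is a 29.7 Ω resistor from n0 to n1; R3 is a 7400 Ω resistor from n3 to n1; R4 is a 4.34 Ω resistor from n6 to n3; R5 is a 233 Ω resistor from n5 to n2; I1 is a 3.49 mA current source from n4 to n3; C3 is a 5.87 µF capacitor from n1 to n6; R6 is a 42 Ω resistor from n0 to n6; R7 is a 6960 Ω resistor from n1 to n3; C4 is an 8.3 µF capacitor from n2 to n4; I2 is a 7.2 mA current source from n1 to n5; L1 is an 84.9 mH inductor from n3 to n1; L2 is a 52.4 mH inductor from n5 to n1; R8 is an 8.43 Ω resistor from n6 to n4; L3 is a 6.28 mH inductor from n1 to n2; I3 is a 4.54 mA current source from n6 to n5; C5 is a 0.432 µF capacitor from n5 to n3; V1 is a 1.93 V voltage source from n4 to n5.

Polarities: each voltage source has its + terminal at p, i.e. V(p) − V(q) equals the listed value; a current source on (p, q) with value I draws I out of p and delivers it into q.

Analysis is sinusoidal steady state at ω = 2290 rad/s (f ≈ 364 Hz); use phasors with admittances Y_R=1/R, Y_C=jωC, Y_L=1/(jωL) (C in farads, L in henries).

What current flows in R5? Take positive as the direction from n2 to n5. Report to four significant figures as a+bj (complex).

Element admittances at ω=2290 rad/s:
  Y(R1) = 0.0001431+0.000j S between n2,n3
  Y(C1) = 0.000+0.01736j S between n0,n3
  Y(C2) = 0.000+0.0005588j S between n5,n6
  Y(R2) = 0.03367+0.000j S between n0,n1
  Y(R3) = 0.0001351+0.000j S between n3,n1
  Y(R4) = 0.2304+0.000j S between n6,n3
  Y(R5) = 0.004292+0.000j S between n5,n2
  I1: injects 0.00349 A into n3 (from n4)
  Y(C3) = 0.000+0.01344j S between n1,n6
  Y(R6) = 0.02381+0.000j S between n0,n6
  Y(R7) = 0.0001437+0.000j S between n1,n3
  Y(C4) = 0.000+0.01901j S between n2,n4
  I2: injects 0.0072 A into n5 (from n1)
  Y(L1) = 0.000-0.005143j S between n3,n1
  Y(L2) = 0.000-0.008334j S between n5,n1
  Y(R8) = 0.1186+0.000j S between n6,n4
  Y(L3) = 0.000-0.06954j S between n1,n2
  I3: injects 0.00454 A into n5 (from n6)
  Y(C5) = 0.000+0.0009893j S between n5,n3
  V1: constraint V(n4)−V(n5) = 1.93
Assemble and solve the 7×7 MNA system:
  V(n1)=-0.05756+0.2979j  V(n2)=0.01865+0.3823j  V(n3)=-0.1428-0.3152j  V(n4)=-0.08137-0.3862j  V(n5)=-2.011-0.3862j  V(n6)=-0.1484-0.3172j
  i(V1)=-0.02604+0.01009j

0.008713+0.003299j A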